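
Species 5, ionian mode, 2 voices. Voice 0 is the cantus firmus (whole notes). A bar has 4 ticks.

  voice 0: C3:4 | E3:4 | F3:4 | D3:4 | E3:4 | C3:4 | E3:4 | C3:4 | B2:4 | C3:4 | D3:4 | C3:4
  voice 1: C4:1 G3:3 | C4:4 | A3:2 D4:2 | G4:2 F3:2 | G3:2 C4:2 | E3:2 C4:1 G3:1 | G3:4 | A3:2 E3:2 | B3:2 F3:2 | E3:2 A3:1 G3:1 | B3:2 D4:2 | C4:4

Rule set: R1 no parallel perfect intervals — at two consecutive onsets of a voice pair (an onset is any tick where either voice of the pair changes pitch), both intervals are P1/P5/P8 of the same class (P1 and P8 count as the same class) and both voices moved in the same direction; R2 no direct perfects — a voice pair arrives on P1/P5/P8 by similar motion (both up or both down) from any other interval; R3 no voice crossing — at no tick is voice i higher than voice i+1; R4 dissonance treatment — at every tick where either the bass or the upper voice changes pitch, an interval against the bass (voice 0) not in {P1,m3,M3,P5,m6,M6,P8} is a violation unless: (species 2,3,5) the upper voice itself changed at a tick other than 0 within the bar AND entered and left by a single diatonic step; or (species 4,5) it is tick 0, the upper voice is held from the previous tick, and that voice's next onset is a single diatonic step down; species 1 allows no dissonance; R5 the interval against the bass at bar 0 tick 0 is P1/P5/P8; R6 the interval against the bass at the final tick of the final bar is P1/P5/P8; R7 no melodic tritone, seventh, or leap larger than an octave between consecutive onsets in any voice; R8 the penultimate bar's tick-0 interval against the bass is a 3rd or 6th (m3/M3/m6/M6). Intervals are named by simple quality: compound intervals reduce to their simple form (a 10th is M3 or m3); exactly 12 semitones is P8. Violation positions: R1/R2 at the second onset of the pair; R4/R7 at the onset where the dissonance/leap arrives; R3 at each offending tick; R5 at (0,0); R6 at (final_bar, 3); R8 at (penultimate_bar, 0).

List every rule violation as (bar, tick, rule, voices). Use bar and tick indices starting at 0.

bar 0: v0=C3 v1=C4 downbeat P8
bar 1: v0=E3 v1=C4 downbeat m6
bar 2: v0=F3 v1=A3 downbeat M3
bar 3: v0=D3 v1=G4 downbeat P4
bar 4: v0=E3 v1=G3 downbeat m3
bar 5: v0=C3 v1=E3 downbeat M3
bar 6: v0=E3 v1=G3 downbeat m3
bar 7: v0=C3 v1=A3 downbeat M6
bar 8: v0=B2 v1=B3 downbeat P8
bar 9: v0=C3 v1=E3 downbeat M3
bar 10: v0=D3 v1=B3 downbeat M6
bar 11: v0=C3 v1=C4 downbeat P8
  -> R4 @ bar 3 tick 0 v(0, 1): D3/G4 P4 untreated
  -> R7 @ bar 3 tick 2 v(1,): G4->F3 leap 14st
  -> R4 @ bar 8 tick 2 v(0, 1): B2/F3 TT untreated
  -> R7 @ bar 8 tick 2 v(1,): B3->F3 leap 6st
  -> R1 @ bar 11 tick 0 v(0, 1): D3/D4 P8 -> C3/C4 P8 similar

(3, 0, R4, (0, 1))
(3, 2, R7, (1,))
(8, 2, R4, (0, 1))
(8, 2, R7, (1,))
(11, 0, R1, (0, 1))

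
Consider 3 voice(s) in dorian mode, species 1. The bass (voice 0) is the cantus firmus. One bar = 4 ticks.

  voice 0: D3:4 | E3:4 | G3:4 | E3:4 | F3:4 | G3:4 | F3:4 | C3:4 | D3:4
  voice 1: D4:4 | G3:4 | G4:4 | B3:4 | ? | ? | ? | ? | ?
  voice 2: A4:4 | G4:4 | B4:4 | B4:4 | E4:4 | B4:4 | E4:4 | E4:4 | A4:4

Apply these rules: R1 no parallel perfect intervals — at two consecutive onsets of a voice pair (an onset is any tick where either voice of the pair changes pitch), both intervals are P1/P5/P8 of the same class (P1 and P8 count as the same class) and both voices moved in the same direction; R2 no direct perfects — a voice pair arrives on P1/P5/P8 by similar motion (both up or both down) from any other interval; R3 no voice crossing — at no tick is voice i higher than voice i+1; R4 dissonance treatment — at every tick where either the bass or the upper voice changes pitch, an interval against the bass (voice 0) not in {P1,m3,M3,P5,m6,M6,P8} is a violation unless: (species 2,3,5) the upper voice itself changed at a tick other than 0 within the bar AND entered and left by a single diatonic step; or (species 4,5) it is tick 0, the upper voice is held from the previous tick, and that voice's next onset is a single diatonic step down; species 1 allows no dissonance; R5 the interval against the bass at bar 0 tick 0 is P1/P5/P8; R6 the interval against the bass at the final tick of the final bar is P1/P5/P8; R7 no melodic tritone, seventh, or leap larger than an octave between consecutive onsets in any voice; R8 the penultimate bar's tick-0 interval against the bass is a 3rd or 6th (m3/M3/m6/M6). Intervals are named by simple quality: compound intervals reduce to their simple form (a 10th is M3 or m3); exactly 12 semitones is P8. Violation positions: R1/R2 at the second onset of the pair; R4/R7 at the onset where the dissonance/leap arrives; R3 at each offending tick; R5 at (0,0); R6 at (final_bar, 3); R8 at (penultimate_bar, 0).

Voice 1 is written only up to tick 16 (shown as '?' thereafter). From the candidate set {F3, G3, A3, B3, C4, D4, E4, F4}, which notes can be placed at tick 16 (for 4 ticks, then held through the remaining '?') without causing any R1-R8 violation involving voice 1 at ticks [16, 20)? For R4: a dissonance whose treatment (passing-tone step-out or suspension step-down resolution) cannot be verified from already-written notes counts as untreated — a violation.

{D4}

F3: violates R7
G3: violates R4
A3: violates R2
B3: violates R4
C4: violates R1
D4: legal
E4: violates R4
F4: violates R2,R3,R7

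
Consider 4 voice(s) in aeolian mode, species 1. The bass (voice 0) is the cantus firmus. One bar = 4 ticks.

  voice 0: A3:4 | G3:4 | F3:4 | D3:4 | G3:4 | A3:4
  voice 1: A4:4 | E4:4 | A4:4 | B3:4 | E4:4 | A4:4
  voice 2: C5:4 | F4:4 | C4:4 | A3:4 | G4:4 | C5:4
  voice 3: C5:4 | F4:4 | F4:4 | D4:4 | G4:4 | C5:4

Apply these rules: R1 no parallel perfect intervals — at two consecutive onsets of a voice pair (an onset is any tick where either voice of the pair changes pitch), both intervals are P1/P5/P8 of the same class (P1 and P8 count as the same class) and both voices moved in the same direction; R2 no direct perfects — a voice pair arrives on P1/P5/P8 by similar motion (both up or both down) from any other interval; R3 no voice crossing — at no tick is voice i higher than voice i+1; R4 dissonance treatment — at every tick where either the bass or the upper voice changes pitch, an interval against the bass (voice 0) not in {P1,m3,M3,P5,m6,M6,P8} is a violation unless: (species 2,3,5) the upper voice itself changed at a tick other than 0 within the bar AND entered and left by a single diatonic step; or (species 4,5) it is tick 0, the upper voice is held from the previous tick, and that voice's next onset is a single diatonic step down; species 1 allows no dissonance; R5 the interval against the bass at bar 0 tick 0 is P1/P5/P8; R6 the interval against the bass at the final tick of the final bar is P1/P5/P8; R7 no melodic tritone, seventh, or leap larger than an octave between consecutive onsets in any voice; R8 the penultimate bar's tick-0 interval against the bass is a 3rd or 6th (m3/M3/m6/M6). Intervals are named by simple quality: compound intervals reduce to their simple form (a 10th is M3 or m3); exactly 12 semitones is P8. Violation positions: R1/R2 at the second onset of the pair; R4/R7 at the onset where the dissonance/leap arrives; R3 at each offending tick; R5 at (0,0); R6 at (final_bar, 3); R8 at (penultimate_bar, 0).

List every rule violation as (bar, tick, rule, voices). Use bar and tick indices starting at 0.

bar 0: v0=A3 v1=A4 v2=C5 v3=C5 downbeat m3
bar 1: v0=G3 v1=E4 v2=F4 v3=F4 downbeat m7
bar 2: v0=F3 v1=A4 v2=C4 v3=F4 downbeat P8
bar 3: v0=D3 v1=B3 v2=A3 v3=D4 downbeat P8
bar 4: v0=G3 v1=E4 v2=G4 v3=G4 downbeat P8
bar 5: v0=A3 v1=A4 v2=C5 v3=C5 downbeat m3
  -> R5 @ bar 0 tick 0 v(0, 2): opens on m3
  -> R5 @ bar 0 tick 0 v(0, 3): opens on m3
  -> R1 @ bar 1 tick 0 v(2, 3): C5/C5 P1 -> F4/F4 P1 similar
  -> R4 @ bar 1 tick 0 v(0, 2): G3/F4 m7 untreated
  -> R4 @ bar 1 tick 0 v(0, 3): G3/F4 m7 untreated
  -> R2 @ bar 2 tick 0 v(0, 2): G3/F4 m7 -> F3/C4 P5 similar
  -> R3 @ bar 2 tick 0 v(1, 2): A4 above C4
  -> R3 @ bar 2 tick 1 v(1, 2): A4 above C4
  -> R3 @ bar 2 tick 2 v(1, 2): A4 above C4
  -> R3 @ bar 2 tick 3 v(1, 2): A4 above C4
  -> R1 @ bar 3 tick 0 v(0, 2): F3/C4 P5 -> D3/A3 P5 similar
  -> R1 @ bar 3 tick 0 v(0, 3): F3/F4 P8 -> D3/D4 P8 similar
  -> R3 @ bar 3 tick 0 v(1, 2): B3 above A3
  -> R7 @ bar 3 tick 0 v(1,): A4->B3 leap 10st
  -> R3 @ bar 3 tick 1 v(1, 2): B3 above A3
  -> R3 @ bar 3 tick 2 v(1, 2): B3 above A3
  -> R3 @ bar 3 tick 3 v(1, 2): B3 above A3
  -> R1 @ bar 4 tick 0 v(0, 3): D3/D4 P8 -> G3/G4 P8 similar
  -> R2 @ bar 4 tick 0 v(0, 2): D3/A3 P5 -> G3/G4 P8 similar
  -> R2 @ bar 4 tick 0 v(2, 3): A3/D4 P4 -> G4/G4 P1 similar
  -> R7 @ bar 4 tick 0 v(2,): A3->G4 leap 10st
  -> R8 @ bar 4 tick 0 v(0, 2): penult P8 not 3rd/6th
  -> R8 @ bar 4 tick 0 v(0, 3): penult P8 not 3rd/6th
  -> R1 @ bar 5 tick 0 v(2, 3): G4/G4 P1 -> C5/C5 P1 similar
  -> R2 @ bar 5 tick 0 v(0, 1): G3/E4 M6 -> A3/A4 P8 similar
  -> R6 @ bar 5 tick 3 v(0, 2): closes on m3
  -> R6 @ bar 5 tick 3 v(0, 3): closes on m3

(0, 0, R5, (0, 2))
(0, 0, R5, (0, 3))
(1, 0, R1, (2, 3))
(1, 0, R4, (0, 2))
(1, 0, R4, (0, 3))
(2, 0, R2, (0, 2))
(2, 0, R3, (1, 2))
(2, 1, R3, (1, 2))
(2, 2, R3, (1, 2))
(2, 3, R3, (1, 2))
(3, 0, R1, (0, 2))
(3, 0, R1, (0, 3))
(3, 0, R3, (1, 2))
(3, 0, R7, (1,))
(3, 1, R3, (1, 2))
(3, 2, R3, (1, 2))
(3, 3, R3, (1, 2))
(4, 0, R1, (0, 3))
(4, 0, R2, (0, 2))
(4, 0, R2, (2, 3))
(4, 0, R7, (2,))
(4, 0, R8, (0, 2))
(4, 0, R8, (0, 3))
(5, 0, R1, (2, 3))
(5, 0, R2, (0, 1))
(5, 3, R6, (0, 2))
(5, 3, R6, (0, 3))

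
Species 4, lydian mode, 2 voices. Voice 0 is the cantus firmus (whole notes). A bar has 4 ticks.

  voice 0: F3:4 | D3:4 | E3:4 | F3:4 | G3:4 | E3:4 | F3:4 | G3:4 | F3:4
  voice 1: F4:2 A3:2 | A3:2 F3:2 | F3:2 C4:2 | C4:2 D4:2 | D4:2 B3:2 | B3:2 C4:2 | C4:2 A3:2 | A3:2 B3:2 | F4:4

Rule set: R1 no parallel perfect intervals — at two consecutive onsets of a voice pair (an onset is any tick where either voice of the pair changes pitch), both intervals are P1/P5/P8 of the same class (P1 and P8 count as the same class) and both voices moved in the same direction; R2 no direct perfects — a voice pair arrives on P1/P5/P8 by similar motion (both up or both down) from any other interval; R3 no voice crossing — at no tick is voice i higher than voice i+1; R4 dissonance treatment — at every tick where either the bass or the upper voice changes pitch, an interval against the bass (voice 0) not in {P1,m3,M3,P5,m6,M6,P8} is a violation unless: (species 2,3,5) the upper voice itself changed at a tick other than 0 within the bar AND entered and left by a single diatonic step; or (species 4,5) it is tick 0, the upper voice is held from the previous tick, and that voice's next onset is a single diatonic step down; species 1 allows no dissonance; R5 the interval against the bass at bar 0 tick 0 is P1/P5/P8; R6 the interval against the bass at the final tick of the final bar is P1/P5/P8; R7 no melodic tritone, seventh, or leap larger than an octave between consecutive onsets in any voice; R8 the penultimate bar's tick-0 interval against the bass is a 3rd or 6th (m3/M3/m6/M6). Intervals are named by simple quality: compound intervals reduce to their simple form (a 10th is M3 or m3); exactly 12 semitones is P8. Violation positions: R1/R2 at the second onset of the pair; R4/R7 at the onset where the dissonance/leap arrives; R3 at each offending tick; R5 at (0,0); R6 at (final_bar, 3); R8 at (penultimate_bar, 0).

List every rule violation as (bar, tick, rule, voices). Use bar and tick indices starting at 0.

(2, 0, R4, (0, 1))
(7, 0, R4, (0, 1))
(7, 0, R8, (0, 1))
(8, 0, R7, (1,))

bar 0: v0=F3 v1=F4 downbeat P8
bar 1: v0=D3 v1=A3 downbeat P5
bar 2: v0=E3 v1=F3 downbeat m2
bar 3: v0=F3 v1=C4 downbeat P5
bar 4: v0=G3 v1=D4 downbeat P5
bar 5: v0=E3 v1=B3 downbeat P5
bar 6: v0=F3 v1=C4 downbeat P5
bar 7: v0=G3 v1=A3 downbeat M2
bar 8: v0=F3 v1=F4 downbeat P8
  -> R4 @ bar 2 tick 0 v(0, 1): E3/F3 m2 untreated
  -> R4 @ bar 7 tick 0 v(0, 1): G3/A3 M2 untreated
  -> R8 @ bar 7 tick 0 v(0, 1): penult M2 not 3rd/6th
  -> R7 @ bar 8 tick 0 v(1,): B3->F4 leap 6st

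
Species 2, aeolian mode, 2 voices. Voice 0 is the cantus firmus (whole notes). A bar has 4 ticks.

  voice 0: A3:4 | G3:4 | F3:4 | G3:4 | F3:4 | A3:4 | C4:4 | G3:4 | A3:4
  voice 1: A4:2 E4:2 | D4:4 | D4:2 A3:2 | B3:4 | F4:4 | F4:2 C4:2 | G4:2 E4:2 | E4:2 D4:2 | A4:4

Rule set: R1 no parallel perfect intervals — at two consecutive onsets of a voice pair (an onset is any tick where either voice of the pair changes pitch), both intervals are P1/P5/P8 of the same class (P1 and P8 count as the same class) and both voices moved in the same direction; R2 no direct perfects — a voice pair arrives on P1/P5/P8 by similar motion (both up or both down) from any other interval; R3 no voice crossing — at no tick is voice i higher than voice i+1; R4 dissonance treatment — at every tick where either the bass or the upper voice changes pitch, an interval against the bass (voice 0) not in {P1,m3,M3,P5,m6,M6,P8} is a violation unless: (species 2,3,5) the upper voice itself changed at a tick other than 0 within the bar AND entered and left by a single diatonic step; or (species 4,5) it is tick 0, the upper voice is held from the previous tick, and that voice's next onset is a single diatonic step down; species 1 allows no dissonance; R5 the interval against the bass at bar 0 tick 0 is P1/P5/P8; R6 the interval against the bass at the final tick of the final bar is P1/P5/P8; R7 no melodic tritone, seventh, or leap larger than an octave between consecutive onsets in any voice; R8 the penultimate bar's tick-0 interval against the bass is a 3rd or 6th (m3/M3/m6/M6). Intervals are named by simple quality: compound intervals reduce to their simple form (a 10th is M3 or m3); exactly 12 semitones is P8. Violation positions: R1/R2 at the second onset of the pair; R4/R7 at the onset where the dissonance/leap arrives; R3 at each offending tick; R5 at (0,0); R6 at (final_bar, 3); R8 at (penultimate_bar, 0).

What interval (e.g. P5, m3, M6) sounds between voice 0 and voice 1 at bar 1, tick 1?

voice 0=G3 voice 1=D4 -> P5

P5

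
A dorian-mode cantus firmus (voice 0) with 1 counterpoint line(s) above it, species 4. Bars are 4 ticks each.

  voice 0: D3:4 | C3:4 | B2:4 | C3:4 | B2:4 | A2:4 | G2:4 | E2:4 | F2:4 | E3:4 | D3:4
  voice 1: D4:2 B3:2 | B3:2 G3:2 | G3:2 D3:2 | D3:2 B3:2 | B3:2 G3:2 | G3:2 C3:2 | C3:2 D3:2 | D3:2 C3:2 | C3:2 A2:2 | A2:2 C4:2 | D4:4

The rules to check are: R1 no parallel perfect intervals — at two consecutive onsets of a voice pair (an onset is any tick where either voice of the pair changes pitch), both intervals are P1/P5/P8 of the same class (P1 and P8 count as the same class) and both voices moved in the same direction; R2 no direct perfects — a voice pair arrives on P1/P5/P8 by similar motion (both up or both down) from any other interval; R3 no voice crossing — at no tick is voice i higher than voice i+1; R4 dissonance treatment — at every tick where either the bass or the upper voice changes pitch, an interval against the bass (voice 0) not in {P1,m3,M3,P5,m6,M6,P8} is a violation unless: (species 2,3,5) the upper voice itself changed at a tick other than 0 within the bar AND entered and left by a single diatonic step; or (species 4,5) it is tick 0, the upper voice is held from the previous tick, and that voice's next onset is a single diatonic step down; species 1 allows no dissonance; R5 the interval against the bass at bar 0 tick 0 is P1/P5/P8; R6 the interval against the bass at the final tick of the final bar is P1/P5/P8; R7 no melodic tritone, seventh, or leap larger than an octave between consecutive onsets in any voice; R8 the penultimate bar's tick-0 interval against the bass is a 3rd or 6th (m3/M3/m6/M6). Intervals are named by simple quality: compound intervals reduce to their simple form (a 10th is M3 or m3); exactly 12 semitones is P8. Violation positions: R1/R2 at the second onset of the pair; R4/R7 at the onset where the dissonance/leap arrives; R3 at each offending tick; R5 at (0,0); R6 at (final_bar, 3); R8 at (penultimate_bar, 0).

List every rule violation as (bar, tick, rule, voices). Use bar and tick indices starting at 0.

bar 0: v0=D3 v1=D4 downbeat P8
bar 1: v0=C3 v1=B3 downbeat M7
bar 2: v0=B2 v1=G3 downbeat m6
bar 3: v0=C3 v1=D3 downbeat M2
bar 4: v0=B2 v1=B3 downbeat P8
bar 5: v0=A2 v1=G3 downbeat m7
bar 6: v0=G2 v1=C3 downbeat P4
bar 7: v0=E2 v1=D3 downbeat m7
bar 8: v0=F2 v1=C3 downbeat P5
bar 9: v0=E3 v1=A2 downbeat P5
bar 10: v0=D3 v1=D4 downbeat P8
  -> R4 @ bar 1 tick 0 v(0, 1): C3/B3 M7 untreated
  -> R4 @ bar 3 tick 0 v(0, 1): C3/D3 M2 untreated
  -> R4 @ bar 3 tick 2 v(0, 1): C3/B3 M7 untreated
  -> R4 @ bar 5 tick 0 v(0, 1): A2/G3 m7 untreated
  -> R4 @ bar 6 tick 0 v(0, 1): G2/C3 P4 untreated
  -> R3 @ bar 9 tick 0 v(0, 1): E3 above A2
  -> R7 @ bar 9 tick 0 v(0,): F2->E3 leap 11st
  -> R8 @ bar 9 tick 0 v(0, 1): penult P5 not 3rd/6th
  -> R3 @ bar 9 tick 1 v(0, 1): E3 above A2
  -> R7 @ bar 9 tick 2 v(1,): A2->C4 leap 15st

(1, 0, R4, (0, 1))
(3, 0, R4, (0, 1))
(3, 2, R4, (0, 1))
(5, 0, R4, (0, 1))
(6, 0, R4, (0, 1))
(9, 0, R3, (0, 1))
(9, 0, R7, (0,))
(9, 0, R8, (0, 1))
(9, 1, R3, (0, 1))
(9, 2, R7, (1,))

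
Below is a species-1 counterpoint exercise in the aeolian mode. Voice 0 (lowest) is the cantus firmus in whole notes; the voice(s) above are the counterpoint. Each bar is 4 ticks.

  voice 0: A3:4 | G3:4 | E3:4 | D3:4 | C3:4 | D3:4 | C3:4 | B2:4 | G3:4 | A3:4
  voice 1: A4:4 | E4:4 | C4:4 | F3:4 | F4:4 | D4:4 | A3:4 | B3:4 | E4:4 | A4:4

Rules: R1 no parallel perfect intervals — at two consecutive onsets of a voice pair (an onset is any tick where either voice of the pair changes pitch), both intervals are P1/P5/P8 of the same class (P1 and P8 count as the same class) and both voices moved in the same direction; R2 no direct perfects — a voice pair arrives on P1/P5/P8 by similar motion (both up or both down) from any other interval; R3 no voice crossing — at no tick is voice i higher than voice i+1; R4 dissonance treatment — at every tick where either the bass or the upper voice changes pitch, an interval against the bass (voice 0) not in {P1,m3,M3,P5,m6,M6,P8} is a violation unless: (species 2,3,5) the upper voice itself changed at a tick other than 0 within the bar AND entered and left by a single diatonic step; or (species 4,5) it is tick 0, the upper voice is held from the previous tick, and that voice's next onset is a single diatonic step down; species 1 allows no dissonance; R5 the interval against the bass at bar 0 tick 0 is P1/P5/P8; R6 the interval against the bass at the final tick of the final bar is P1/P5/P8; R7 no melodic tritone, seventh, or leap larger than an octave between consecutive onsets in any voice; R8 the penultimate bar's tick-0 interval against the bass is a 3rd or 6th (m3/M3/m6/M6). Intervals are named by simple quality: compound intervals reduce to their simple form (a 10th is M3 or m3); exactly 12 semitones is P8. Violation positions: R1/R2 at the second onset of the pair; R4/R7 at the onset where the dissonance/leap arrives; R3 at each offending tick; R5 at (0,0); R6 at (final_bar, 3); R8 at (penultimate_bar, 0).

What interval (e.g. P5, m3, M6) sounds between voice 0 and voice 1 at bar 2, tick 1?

m6

voice 0=E3 voice 1=C4 -> m6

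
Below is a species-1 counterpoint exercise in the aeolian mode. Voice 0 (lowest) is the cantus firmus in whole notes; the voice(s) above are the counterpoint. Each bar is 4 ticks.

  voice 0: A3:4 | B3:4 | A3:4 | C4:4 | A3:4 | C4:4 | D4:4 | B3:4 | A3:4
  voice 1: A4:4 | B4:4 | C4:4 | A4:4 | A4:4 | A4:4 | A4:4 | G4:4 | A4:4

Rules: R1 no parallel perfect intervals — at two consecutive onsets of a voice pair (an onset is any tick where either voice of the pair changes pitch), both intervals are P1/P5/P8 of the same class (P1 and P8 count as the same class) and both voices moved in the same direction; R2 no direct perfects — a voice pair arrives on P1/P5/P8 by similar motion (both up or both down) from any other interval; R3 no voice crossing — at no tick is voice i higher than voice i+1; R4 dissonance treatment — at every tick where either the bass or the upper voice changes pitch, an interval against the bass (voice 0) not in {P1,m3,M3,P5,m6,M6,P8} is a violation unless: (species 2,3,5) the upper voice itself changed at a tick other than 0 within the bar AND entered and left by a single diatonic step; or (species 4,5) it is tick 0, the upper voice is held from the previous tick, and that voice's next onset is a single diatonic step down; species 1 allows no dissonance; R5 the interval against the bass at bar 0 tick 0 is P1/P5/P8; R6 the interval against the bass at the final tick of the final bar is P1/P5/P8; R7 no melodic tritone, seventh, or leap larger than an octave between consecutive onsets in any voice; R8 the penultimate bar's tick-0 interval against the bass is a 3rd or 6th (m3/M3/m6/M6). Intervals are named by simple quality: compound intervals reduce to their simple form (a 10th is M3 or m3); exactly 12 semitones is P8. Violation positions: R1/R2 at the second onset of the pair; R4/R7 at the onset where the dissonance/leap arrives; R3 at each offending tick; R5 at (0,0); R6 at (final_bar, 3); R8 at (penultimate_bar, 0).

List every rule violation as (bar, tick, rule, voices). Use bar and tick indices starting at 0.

bar 0: v0=A3 v1=A4 downbeat P8
bar 1: v0=B3 v1=B4 downbeat P8
bar 2: v0=A3 v1=C4 downbeat m3
bar 3: v0=C4 v1=A4 downbeat M6
bar 4: v0=A3 v1=A4 downbeat P8
bar 5: v0=C4 v1=A4 downbeat M6
bar 6: v0=D4 v1=A4 downbeat P5
bar 7: v0=B3 v1=G4 downbeat m6
bar 8: v0=A3 v1=A4 downbeat P8
  -> R1 @ bar 1 tick 0 v(0, 1): A3/A4 P8 -> B3/B4 P8 similar
  -> R7 @ bar 2 tick 0 v(1,): B4->C4 leap 11st

(1, 0, R1, (0, 1))
(2, 0, R7, (1,))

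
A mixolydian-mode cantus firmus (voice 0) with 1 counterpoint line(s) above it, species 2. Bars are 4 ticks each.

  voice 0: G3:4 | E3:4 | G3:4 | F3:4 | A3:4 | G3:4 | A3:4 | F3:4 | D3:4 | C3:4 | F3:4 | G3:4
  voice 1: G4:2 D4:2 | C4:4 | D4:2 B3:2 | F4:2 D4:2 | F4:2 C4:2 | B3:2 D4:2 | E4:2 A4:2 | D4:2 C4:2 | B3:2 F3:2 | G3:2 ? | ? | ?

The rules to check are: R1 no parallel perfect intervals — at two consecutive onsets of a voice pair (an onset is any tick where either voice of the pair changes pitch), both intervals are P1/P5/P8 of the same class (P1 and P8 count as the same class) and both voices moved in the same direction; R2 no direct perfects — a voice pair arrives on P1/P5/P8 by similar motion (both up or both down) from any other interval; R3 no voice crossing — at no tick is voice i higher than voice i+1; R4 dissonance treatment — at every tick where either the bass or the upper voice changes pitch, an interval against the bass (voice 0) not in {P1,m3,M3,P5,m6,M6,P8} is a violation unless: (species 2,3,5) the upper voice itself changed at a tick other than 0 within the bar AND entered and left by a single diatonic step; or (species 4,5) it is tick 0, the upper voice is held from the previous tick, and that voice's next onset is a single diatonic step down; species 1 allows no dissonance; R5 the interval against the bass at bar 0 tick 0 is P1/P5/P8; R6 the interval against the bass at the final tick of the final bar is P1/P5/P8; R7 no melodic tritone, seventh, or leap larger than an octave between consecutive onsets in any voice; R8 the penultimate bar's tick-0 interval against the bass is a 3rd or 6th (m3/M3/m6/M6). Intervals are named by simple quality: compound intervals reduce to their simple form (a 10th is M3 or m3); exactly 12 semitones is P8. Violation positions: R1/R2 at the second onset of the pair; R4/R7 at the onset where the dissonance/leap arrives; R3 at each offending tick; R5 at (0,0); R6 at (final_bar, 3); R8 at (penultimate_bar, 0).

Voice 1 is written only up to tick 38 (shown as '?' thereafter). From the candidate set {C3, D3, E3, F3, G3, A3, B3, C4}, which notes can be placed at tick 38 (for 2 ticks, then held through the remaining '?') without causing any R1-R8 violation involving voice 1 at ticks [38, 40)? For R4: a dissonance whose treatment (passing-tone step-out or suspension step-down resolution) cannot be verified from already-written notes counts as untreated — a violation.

{A3, C3, C4, E3, G3}

C3: legal
D3: violates R4
E3: legal
F3: violates R4
G3: legal
A3: legal
B3: violates R4
C4: legal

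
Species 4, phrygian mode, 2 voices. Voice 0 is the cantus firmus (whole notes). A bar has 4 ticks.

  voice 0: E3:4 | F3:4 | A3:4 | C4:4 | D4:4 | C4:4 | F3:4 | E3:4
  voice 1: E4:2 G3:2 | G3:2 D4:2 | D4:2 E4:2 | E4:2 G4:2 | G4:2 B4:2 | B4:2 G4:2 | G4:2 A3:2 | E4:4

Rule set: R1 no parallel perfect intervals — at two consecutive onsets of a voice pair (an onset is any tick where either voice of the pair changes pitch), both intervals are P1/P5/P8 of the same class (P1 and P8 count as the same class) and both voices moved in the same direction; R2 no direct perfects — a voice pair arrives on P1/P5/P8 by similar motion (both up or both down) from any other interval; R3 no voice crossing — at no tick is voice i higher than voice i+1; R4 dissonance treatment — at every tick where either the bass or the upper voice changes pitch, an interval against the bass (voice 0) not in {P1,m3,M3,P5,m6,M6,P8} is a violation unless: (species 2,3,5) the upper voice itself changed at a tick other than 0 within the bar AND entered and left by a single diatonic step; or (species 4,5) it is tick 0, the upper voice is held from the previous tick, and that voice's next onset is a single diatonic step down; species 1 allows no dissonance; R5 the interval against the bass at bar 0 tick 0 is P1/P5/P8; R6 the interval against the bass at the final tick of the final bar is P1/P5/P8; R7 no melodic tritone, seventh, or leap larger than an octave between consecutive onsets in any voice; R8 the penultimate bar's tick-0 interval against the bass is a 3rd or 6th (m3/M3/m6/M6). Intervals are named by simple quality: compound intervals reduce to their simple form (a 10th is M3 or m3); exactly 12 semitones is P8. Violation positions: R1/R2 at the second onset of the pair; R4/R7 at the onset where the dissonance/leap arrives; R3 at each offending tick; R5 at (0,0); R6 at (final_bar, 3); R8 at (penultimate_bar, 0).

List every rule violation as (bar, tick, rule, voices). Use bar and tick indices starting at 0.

(1, 0, R4, (0, 1))
(2, 0, R4, (0, 1))
(4, 0, R4, (0, 1))
(5, 0, R4, (0, 1))
(6, 0, R4, (0, 1))
(6, 0, R8, (0, 1))
(6, 2, R7, (1,))

bar 0: v0=E3 v1=E4 downbeat P8
bar 1: v0=F3 v1=G3 downbeat M2
bar 2: v0=A3 v1=D4 downbeat P4
bar 3: v0=C4 v1=E4 downbeat M3
bar 4: v0=D4 v1=G4 downbeat P4
bar 5: v0=C4 v1=B4 downbeat M7
bar 6: v0=F3 v1=G4 downbeat M2
bar 7: v0=E3 v1=E4 downbeat P8
  -> R4 @ bar 1 tick 0 v(0, 1): F3/G3 M2 untreated
  -> R4 @ bar 2 tick 0 v(0, 1): A3/D4 P4 untreated
  -> R4 @ bar 4 tick 0 v(0, 1): D4/G4 P4 untreated
  -> R4 @ bar 5 tick 0 v(0, 1): C4/B4 M7 untreated
  -> R4 @ bar 6 tick 0 v(0, 1): F3/G4 M2 untreated
  -> R8 @ bar 6 tick 0 v(0, 1): penult M2 not 3rd/6th
  -> R7 @ bar 6 tick 2 v(1,): G4->A3 leap 10st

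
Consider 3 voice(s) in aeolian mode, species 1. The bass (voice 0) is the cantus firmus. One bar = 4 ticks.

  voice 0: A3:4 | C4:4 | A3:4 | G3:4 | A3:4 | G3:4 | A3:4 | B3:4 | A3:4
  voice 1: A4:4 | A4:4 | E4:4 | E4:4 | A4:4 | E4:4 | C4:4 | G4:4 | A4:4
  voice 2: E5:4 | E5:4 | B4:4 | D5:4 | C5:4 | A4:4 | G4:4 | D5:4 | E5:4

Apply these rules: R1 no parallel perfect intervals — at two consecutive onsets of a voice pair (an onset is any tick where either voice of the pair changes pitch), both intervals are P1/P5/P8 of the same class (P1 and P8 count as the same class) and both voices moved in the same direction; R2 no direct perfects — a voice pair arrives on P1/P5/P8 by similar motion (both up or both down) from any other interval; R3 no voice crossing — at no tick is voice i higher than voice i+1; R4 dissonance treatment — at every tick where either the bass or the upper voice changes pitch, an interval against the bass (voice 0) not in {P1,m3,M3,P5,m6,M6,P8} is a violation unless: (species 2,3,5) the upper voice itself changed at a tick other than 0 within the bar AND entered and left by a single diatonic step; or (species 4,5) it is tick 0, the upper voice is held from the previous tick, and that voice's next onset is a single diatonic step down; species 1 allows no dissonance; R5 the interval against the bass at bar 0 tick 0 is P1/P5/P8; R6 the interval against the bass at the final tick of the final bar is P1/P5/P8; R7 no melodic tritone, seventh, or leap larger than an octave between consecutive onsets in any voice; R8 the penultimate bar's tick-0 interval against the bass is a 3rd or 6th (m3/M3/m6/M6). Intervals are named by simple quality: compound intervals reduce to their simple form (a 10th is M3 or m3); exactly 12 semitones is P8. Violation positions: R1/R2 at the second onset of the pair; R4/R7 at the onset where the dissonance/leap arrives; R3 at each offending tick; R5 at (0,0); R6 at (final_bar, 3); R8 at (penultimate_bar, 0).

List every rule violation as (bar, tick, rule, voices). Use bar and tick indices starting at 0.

(2, 0, R1, (1, 2))
(2, 0, R2, (0, 1))
(2, 0, R4, (0, 2))
(4, 0, R2, (0, 1))
(5, 0, R4, (0, 2))
(6, 0, R2, (1, 2))
(6, 0, R4, (0, 2))
(7, 0, R1, (1, 2))
(8, 0, R1, (1, 2))

bar 0: v0=A3 v1=A4 v2=E5 downbeat P5
bar 1: v0=C4 v1=A4 v2=E5 downbeat M3
bar 2: v0=A3 v1=E4 v2=B4 downbeat M2
bar 3: v0=G3 v1=E4 v2=D5 downbeat P5
bar 4: v0=A3 v1=A4 v2=C5 downbeat m3
bar 5: v0=G3 v1=E4 v2=A4 downbeat M2
bar 6: v0=A3 v1=C4 v2=G4 downbeat m7
bar 7: v0=B3 v1=G4 v2=D5 downbeat m3
bar 8: v0=A3 v1=A4 v2=E5 downbeat P5
  -> R1 @ bar 2 tick 0 v(1, 2): A4/E5 P5 -> E4/B4 P5 similar
  -> R2 @ bar 2 tick 0 v(0, 1): C4/A4 M6 -> A3/E4 P5 similar
  -> R4 @ bar 2 tick 0 v(0, 2): A3/B4 M2 untreated
  -> R2 @ bar 4 tick 0 v(0, 1): G3/E4 M6 -> A3/A4 P8 similar
  -> R4 @ bar 5 tick 0 v(0, 2): G3/A4 M2 untreated
  -> R2 @ bar 6 tick 0 v(1, 2): E4/A4 P4 -> C4/G4 P5 similar
  -> R4 @ bar 6 tick 0 v(0, 2): A3/G4 m7 untreated
  -> R1 @ bar 7 tick 0 v(1, 2): C4/G4 P5 -> G4/D5 P5 similar
  -> R1 @ bar 8 tick 0 v(1, 2): G4/D5 P5 -> A4/E5 P5 similar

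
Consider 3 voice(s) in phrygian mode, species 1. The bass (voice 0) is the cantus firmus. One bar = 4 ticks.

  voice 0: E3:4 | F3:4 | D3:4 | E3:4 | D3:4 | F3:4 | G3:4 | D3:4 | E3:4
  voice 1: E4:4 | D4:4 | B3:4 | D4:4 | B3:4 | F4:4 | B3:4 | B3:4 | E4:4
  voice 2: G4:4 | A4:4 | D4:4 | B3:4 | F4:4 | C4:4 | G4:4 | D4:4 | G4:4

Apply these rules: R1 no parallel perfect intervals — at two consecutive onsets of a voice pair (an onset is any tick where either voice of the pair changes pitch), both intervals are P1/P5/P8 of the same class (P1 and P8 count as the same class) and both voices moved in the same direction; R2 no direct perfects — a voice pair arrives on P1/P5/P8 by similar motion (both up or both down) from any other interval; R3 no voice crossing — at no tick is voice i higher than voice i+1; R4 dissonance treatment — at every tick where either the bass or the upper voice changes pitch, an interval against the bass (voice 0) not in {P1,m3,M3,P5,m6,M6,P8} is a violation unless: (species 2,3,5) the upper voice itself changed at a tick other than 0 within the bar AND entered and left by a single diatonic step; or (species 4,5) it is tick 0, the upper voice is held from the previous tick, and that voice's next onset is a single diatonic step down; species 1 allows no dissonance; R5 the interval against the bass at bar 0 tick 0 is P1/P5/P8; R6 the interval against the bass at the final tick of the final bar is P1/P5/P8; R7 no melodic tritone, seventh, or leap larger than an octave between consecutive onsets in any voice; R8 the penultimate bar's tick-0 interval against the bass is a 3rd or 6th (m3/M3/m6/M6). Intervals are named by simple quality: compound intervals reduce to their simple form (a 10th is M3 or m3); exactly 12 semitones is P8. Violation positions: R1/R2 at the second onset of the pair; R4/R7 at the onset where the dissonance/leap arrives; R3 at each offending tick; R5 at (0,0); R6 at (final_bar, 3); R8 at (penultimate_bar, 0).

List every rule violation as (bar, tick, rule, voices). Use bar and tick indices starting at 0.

bar 0: v0=E3 v1=E4 v2=G4 downbeat m3
bar 1: v0=F3 v1=D4 v2=A4 downbeat M3
bar 2: v0=D3 v1=B3 v2=D4 downbeat P8
bar 3: v0=E3 v1=D4 v2=B3 downbeat P5
bar 4: v0=D3 v1=B3 v2=F4 downbeat m3
bar 5: v0=F3 v1=F4 v2=C4 downbeat P5
bar 6: v0=G3 v1=B3 v2=G4 downbeat P8
bar 7: v0=D3 v1=B3 v2=D4 downbeat P8
bar 8: v0=E3 v1=E4 v2=G4 downbeat m3
  -> R5 @ bar 0 tick 0 v(0, 2): opens on m3
  -> R2 @ bar 2 tick 0 v(0, 2): F3/A4 M3 -> D3/D4 P8 similar
  -> R3 @ bar 3 tick 0 v(1, 2): D4 above B3
  -> R4 @ bar 3 tick 0 v(0, 1): E3/D4 m7 untreated
  -> R3 @ bar 3 tick 1 v(1, 2): D4 above B3
  -> R3 @ bar 3 tick 2 v(1, 2): D4 above B3
  -> R3 @ bar 3 tick 3 v(1, 2): D4 above B3
  -> R7 @ bar 4 tick 0 v(2,): B3->F4 leap 6st
  -> R2 @ bar 5 tick 0 v(0, 1): D3/B3 M6 -> F3/F4 P8 similar
  -> R3 @ bar 5 tick 0 v(1, 2): F4 above C4
  -> R7 @ bar 5 tick 0 v(1,): B3->F4 leap 6st
  -> R3 @ bar 5 tick 1 v(1, 2): F4 above C4
  -> R3 @ bar 5 tick 2 v(1, 2): F4 above C4
  -> R3 @ bar 5 tick 3 v(1, 2): F4 above C4
  -> R2 @ bar 6 tick 0 v(0, 2): F3/C4 P5 -> G3/G4 P8 similar
  -> R7 @ bar 6 tick 0 v(1,): F4->B3 leap 6st
  -> R1 @ bar 7 tick 0 v(0, 2): G3/G4 P8 -> D3/D4 P8 similar
  -> R8 @ bar 7 tick 0 v(0, 2): penult P8 not 3rd/6th
  -> R2 @ bar 8 tick 0 v(0, 1): D3/B3 M6 -> E3/E4 P8 similar
  -> R6 @ bar 8 tick 3 v(0, 2): closes on m3

(0, 0, R5, (0, 2))
(2, 0, R2, (0, 2))
(3, 0, R3, (1, 2))
(3, 0, R4, (0, 1))
(3, 1, R3, (1, 2))
(3, 2, R3, (1, 2))
(3, 3, R3, (1, 2))
(4, 0, R7, (2,))
(5, 0, R2, (0, 1))
(5, 0, R3, (1, 2))
(5, 0, R7, (1,))
(5, 1, R3, (1, 2))
(5, 2, R3, (1, 2))
(5, 3, R3, (1, 2))
(6, 0, R2, (0, 2))
(6, 0, R7, (1,))
(7, 0, R1, (0, 2))
(7, 0, R8, (0, 2))
(8, 0, R2, (0, 1))
(8, 3, R6, (0, 2))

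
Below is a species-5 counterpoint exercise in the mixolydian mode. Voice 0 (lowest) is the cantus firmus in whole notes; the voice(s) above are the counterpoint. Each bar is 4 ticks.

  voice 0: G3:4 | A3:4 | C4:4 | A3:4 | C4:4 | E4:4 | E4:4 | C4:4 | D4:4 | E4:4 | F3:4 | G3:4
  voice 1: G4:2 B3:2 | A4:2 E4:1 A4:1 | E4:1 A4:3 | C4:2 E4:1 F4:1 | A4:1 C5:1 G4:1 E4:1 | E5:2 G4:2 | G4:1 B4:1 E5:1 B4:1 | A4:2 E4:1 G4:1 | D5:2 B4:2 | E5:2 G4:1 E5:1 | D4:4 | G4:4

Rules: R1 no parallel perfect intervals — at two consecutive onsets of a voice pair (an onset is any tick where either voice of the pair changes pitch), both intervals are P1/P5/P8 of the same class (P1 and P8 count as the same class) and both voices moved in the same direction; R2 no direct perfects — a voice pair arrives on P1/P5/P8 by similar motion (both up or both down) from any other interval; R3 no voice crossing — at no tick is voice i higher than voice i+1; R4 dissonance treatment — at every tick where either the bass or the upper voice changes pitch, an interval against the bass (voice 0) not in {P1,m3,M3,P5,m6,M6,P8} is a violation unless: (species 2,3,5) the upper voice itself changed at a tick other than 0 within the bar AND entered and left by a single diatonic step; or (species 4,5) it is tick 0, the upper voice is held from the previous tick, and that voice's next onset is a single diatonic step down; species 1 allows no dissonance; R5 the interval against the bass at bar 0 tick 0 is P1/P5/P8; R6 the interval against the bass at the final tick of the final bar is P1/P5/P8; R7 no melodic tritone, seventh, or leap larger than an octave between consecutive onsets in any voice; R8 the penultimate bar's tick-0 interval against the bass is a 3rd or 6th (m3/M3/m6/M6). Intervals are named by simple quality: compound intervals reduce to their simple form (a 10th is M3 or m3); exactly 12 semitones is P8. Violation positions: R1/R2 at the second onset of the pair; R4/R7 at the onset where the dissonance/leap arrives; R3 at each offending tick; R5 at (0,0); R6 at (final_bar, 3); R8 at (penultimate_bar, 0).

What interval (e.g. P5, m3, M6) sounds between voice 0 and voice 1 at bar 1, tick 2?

P5

voice 0=A3 voice 1=E4 -> P5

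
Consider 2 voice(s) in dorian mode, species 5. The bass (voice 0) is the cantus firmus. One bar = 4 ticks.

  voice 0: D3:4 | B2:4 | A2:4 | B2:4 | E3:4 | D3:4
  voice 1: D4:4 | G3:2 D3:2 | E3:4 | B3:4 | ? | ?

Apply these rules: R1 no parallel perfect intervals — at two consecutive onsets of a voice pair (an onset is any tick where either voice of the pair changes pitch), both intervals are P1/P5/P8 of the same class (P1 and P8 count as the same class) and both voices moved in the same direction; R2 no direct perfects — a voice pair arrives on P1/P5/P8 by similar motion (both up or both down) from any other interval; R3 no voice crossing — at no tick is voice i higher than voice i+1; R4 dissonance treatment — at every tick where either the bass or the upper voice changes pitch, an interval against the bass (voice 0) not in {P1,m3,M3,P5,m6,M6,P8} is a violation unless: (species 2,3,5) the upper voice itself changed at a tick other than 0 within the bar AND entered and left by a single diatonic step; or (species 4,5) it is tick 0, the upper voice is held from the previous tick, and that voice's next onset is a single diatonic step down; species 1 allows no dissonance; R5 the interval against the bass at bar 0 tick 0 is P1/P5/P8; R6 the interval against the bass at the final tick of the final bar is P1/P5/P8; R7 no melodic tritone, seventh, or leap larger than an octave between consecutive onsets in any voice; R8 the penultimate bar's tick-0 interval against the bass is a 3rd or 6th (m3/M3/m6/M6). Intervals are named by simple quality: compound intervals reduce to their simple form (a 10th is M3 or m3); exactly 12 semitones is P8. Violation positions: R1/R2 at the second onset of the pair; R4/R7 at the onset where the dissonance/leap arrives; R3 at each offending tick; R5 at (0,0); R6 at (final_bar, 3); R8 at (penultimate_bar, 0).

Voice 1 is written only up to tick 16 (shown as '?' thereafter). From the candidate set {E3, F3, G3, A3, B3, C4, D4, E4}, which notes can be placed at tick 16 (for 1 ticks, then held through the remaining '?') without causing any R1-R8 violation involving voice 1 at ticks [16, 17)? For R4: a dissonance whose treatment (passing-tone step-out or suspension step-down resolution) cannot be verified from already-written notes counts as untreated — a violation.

E3: violates R8
F3: violates R4,R7,R8
G3: legal
A3: violates R4,R8
B3: violates R8
C4: legal
D4: violates R4,R8
E4: violates R1,R8

{C4, G3}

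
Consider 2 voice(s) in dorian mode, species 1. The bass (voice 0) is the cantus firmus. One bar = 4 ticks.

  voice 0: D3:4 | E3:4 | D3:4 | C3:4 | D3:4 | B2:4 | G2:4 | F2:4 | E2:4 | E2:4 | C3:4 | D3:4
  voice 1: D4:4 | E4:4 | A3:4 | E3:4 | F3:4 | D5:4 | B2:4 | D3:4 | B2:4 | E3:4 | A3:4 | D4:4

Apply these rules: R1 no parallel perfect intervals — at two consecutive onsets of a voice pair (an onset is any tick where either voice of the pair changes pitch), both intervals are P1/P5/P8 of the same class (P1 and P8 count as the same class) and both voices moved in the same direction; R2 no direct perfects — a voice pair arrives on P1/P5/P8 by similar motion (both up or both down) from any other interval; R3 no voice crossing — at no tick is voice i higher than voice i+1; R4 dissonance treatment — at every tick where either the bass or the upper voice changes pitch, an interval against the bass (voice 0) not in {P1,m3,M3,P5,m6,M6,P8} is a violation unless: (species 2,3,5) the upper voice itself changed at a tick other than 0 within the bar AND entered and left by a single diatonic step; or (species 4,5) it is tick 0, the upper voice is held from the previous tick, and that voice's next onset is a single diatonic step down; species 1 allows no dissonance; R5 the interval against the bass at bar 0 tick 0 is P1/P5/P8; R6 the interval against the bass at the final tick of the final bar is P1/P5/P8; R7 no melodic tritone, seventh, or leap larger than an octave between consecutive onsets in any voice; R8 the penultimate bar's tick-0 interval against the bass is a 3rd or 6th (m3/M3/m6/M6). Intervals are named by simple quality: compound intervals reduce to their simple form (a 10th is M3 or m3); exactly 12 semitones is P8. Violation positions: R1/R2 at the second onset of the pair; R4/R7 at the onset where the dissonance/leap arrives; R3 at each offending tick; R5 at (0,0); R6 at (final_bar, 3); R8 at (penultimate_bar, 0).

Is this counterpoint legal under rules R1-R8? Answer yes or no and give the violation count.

No (6 violations)

bar 0: v0=D3 v1=D4 (P8)
bar 1: v0=E3 v1=E4 (P8)
bar 2: v0=D3 v1=A3 (P5)
bar 3: v0=C3 v1=E3 (M3)
bar 4: v0=D3 v1=F3 (m3)
bar 5: v0=B2 v1=D5 (m3)
bar 6: v0=G2 v1=B2 (M3)
bar 7: v0=F2 v1=D3 (M6)
bar 8: v0=E2 v1=B2 (P5)
bar 9: v0=E2 v1=E3 (P8)
bar 10: v0=C3 v1=A3 (M6)
bar 11: v0=D3 v1=D4 (P8)
  R1 @ bar1.0: D3/D4 P8 -> E3/E4 P8 similar
  R2 @ bar2.0: E3/E4 P8 -> D3/A3 P5 similar
  R7 @ bar5.0: F3->D5 leap 21st
  R7 @ bar6.0: D5->B2 leap 27st
  R2 @ bar8.0: F2/D3 M6 -> E2/B2 P5 similar
  R2 @ bar11.0: C3/A3 M6 -> D3/D4 P8 similar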